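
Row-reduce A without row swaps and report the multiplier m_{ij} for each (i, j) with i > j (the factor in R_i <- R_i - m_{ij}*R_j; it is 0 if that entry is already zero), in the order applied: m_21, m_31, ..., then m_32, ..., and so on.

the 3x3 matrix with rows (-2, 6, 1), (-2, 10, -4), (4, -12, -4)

Forward elimination:
R2 <- R2 - (1)*R1:  [  0   4  -5 ]
R3 <- R3 - (-2)*R1:  [  0   0  -2 ]
R3: entry in column 2 is already 0 -> m_{32} = 0 (no row operation needed)
Multipliers (in order of application): m_{21} = 1, m_{31} = -2, m_{32} = 0

multipliers: 1, -2, 0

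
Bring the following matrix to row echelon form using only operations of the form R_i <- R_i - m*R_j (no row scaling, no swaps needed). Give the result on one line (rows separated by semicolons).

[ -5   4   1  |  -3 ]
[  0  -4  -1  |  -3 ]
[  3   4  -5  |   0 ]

Forward elimination:
R3 <- R3 - (-3/5)*R1:  [     0   32/5  -22/5   -9/5 ]
R3 <- R3 - (-8/5)*R2:  [     0      0     -6  -33/5 ]
Row echelon form:
[ -5   4   1  |     -3 ]
[  0  -4  -1  |     -3 ]
[  0   0  -6  |  -33/5 ]

REF = [-5 4 1 -3; 0 -4 -1 -3; 0 0 -6 -33/5]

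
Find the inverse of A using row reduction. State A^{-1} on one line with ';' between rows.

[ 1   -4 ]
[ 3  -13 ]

Gauss-Jordan on [A | I]:
R2 <- R2 - (3)*R1:  [  0  -1  |  -3   1 ]
R2 <- (1/-1)*R2:  [  0   1  |   3  -1 ]
R1 <- R1 - (-4)*R2:  [  1   0  |  13  -4 ]
Right block of [I | A^{-1}] is the inverse:
[ 13  -4 ]
[  3  -1 ]

inverse = [13 -4; 3 -1]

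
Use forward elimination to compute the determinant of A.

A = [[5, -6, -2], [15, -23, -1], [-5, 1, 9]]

det(A) = -50

Forward elimination:
R2 <- R2 - (3)*R1:  [  0  -5   5 ]
R3 <- R3 - (-1)*R1:  [  0  -5   7 ]
R3 <- R3 - (1)*R2:  [ 0  0  2 ]
Upper-triangular form:
[ 5  -6  -2 ]
[ 0  -5   5 ]
[ 0   0   2 ]
det(A) = (-1)^0 * (5) * (-5) * (2) = -50  (0 row swaps -> sign +1)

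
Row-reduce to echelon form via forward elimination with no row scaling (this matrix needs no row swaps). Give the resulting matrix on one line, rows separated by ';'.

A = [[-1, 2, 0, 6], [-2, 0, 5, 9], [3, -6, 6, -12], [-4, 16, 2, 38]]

Forward elimination:
R2 <- R2 - (2)*R1:  [  0  -4   5  -3 ]
R3 <- R3 - (-3)*R1:  [ 0  0  6  6 ]
R4 <- R4 - (4)*R1:  [  0   8   2  14 ]
R4 <- R4 - (-2)*R2:  [  0   0  12   8 ]
R4 <- R4 - (2)*R3:  [  0   0   0  -4 ]
Row echelon form:
[ -1   2  0   6 ]
[  0  -4  5  -3 ]
[  0   0  6   6 ]
[  0   0  0  -4 ]

REF = [-1 2 0 6; 0 -4 5 -3; 0 0 6 6; 0 0 0 -4]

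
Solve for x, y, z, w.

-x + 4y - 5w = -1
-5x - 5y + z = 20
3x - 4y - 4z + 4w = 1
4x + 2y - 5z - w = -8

(-1, -3, 0, -2)

Forward elimination on [A|b]:
R2 <- R2 - (5)*R1:  [   0  -25    1   25   25 ]
R3 <- R3 - (-3)*R1:  [   0    8   -4  -11   -2 ]
R4 <- R4 - (-4)*R1:  [   0   18   -5  -21  -12 ]
R3 <- R3 - (-8/25)*R2:  [      0       0  -92/25      -3       6 ]
R4 <- R4 - (-18/25)*R2:  [       0        0  -107/25       -3        6 ]
R4 <- R4 - (107/92)*R3:  [      0       0       0   45/92  -45/46 ]
Row echelon form:
[ -1    4       0     -5  |      -1 ]
[  0  -25       1     25  |      25 ]
[  0    0  -92/25     -3  |       6 ]
[  0    0       0  45/92  |  -45/46 ]
Back-substitution:
w = (-45/46) / (45/92) = -2
z = (6 - (-3)*(-2)) / (-92/25) = 0
y = (25 - (1)*(0) - (25)*(-2)) / -25 = -3
x = (-1 - (4)*(-3) - (-5)*(-2)) / -1 = -1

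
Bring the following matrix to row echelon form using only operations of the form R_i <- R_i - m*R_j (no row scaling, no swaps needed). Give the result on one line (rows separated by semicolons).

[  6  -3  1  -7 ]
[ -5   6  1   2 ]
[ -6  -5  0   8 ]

Forward elimination:
R2 <- R2 - (-5/6)*R1:  [     0    7/2   11/6  -23/6 ]
R3 <- R3 - (-1)*R1:  [  0  -8   1   1 ]
R3 <- R3 - (-16/7)*R2:  [       0        0   109/21  -163/21 ]
Row echelon form:
[ 6   -3       1       -7 ]
[ 0  7/2    11/6    -23/6 ]
[ 0    0  109/21  -163/21 ]

REF = [6 -3 1 -7; 0 7/2 11/6 -23/6; 0 0 109/21 -163/21]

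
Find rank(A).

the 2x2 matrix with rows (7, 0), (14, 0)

rank(A) = 1

Row reduction:
R2 <- R2 - (2)*R1:  [ 0  0 ]
Row echelon form:
[ 7  0 ]
[ 0  0 ]
Nonzero rows / pivot columns: 1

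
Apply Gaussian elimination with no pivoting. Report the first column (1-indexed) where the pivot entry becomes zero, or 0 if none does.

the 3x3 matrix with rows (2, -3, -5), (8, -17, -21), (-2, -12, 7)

first zero-pivot column = 0

Naive forward elimination:
R2 <- R2 - (4)*R1:  [  0  -5  -1 ]
R3 <- R3 - (-1)*R1:  [   0  -15    2 ]
R3 <- R3 - (3)*R2:  [ 0  0  5 ]
All pivots nonzero; naive elimination completes without hitting a zero pivot.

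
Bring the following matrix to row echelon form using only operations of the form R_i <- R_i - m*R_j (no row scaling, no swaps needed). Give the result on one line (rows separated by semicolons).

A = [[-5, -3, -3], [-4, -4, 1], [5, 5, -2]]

Forward elimination:
R2 <- R2 - (4/5)*R1:  [    0  -8/5  17/5 ]
R3 <- R3 - (-1)*R1:  [  0   2  -5 ]
R3 <- R3 - (-5/4)*R2:  [    0     0  -3/4 ]
Row echelon form:
[ -5    -3    -3 ]
[  0  -8/5  17/5 ]
[  0     0  -3/4 ]

REF = [-5 -3 -3; 0 -8/5 17/5; 0 0 -3/4]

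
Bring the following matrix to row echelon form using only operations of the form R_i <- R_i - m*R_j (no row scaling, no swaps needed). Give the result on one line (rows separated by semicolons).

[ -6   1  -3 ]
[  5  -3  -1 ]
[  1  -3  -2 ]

REF = [-6 1 -3; 0 -13/6 -7/2; 0 0 27/13]

Forward elimination:
R2 <- R2 - (-5/6)*R1:  [     0  -13/6   -7/2 ]
R3 <- R3 - (-1/6)*R1:  [     0  -17/6   -5/2 ]
R3 <- R3 - (17/13)*R2:  [     0      0  27/13 ]
Row echelon form:
[ -6      1     -3 ]
[  0  -13/6   -7/2 ]
[  0      0  27/13 ]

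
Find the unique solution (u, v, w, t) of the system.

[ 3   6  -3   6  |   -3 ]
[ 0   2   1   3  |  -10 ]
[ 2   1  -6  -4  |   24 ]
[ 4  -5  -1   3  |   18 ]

(2, -2, -3, -1)

Forward elimination on [A|b]:
R3 <- R3 - (2/3)*R1:  [  0  -3  -4  -8  26 ]
R4 <- R4 - (4/3)*R1:  [   0  -13    3   -5   22 ]
R3 <- R3 - (-3/2)*R2:  [    0     0  -5/2  -7/2    11 ]
R4 <- R4 - (-13/2)*R2:  [    0     0  19/2  29/2   -43 ]
R4 <- R4 - (-19/5)*R3:  [    0     0     0   6/5  -6/5 ]
Row echelon form:
[ 3  6    -3     6  |    -3 ]
[ 0  2     1     3  |   -10 ]
[ 0  0  -5/2  -7/2  |    11 ]
[ 0  0     0   6/5  |  -6/5 ]
Back-substitution:
t = (-6/5) / (6/5) = -1
w = (11 - (-7/2)*(-1)) / (-5/2) = -3
v = (-10 - (1)*(-3) - (3)*(-1)) / 2 = -2
u = (-3 - (6)*(-2) - (-3)*(-3) - (6)*(-1)) / 3 = 2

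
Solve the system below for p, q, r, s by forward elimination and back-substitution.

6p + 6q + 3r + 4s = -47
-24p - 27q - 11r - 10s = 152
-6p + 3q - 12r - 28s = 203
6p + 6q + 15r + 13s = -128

Forward elimination on [A|b]:
R2 <- R2 - (-4)*R1:  [   0   -3    1    6  -36 ]
R3 <- R3 - (-1)*R1:  [   0    9   -9  -24  156 ]
R4 <- R4 - (1)*R1:  [   0    0   12    9  -81 ]
R3 <- R3 - (-3)*R2:  [  0   0  -6  -6  48 ]
R4 <- R4 - (-2)*R3:  [  0   0   0  -3  15 ]
Row echelon form:
[ 6   6   3   4  |  -47 ]
[ 0  -3   1   6  |  -36 ]
[ 0   0  -6  -6  |   48 ]
[ 0   0   0  -3  |   15 ]
Back-substitution:
s = (15) / -3 = -5
r = (48 - (-6)*(-5)) / -6 = -3
q = (-36 - (1)*(-3) - (6)*(-5)) / -3 = 1
p = (-47 - (6)*(1) - (3)*(-3) - (4)*(-5)) / 6 = -4

(-4, 1, -3, -5)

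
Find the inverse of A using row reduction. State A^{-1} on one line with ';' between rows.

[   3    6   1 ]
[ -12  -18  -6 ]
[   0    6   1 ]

Gauss-Jordan on [A | I]:
R1 <- (1/3)*R1:  [   1    2  1/3  |  1/3    0    0 ]
R2 <- R2 - (-12)*R1:  [  0   6  -2  |   4   1   0 ]
R2 <- (1/6)*R2:  [    0     1  -1/3  |   2/3   1/6     0 ]
R1 <- R1 - (2)*R2:  [    1     0     1  |    -1  -1/3     0 ]
R3 <- R3 - (6)*R2:  [  0   0   3  |  -4  -1   1 ]
R3 <- (1/3)*R3:  [    0     0     1  |  -4/3  -1/3   1/3 ]
R1 <- R1 - (1)*R3:  [    1     0     0  |   1/3     0  -1/3 ]
R2 <- R2 - (-1/3)*R3:  [    0     1     0  |   2/9  1/18   1/9 ]
Right block of [I | A^{-1}] is the inverse:
[  1/3     0  -1/3 ]
[  2/9  1/18   1/9 ]
[ -4/3  -1/3   1/3 ]

inverse = [1/3 0 -1/3; 2/9 1/18 1/9; -4/3 -1/3 1/3]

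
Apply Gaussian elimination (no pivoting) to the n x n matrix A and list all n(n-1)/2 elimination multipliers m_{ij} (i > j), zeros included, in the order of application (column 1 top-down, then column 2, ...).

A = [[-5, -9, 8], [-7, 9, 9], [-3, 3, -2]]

multipliers: 7/5, 3/5, 7/18

Forward elimination:
R2 <- R2 - (7/5)*R1:  [     0  108/5  -11/5 ]
R3 <- R3 - (3/5)*R1:  [     0   42/5  -34/5 ]
R3 <- R3 - (7/18)*R2:  [       0        0  -107/18 ]
Multipliers (in order of application): m_{21} = 7/5, m_{31} = 3/5, m_{32} = 7/18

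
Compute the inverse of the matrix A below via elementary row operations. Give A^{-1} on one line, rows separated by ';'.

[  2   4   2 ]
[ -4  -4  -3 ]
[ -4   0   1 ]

Gauss-Jordan on [A | I]:
R1 <- (1/2)*R1:  [   1    2    1  |  1/2    0    0 ]
R2 <- R2 - (-4)*R1:  [ 0  4  1  |  2  1  0 ]
R3 <- R3 - (-4)*R1:  [ 0  8  5  |  2  0  1 ]
R2 <- (1/4)*R2:  [   0    1  1/4  |  1/2  1/4    0 ]
R1 <- R1 - (2)*R2:  [    1     0   1/2  |  -1/2  -1/2     0 ]
R3 <- R3 - (8)*R2:  [  0   0   3  |  -2  -2   1 ]
R3 <- (1/3)*R3:  [    0     0     1  |  -2/3  -2/3   1/3 ]
R1 <- R1 - (1/2)*R3:  [    1     0     0  |  -1/6  -1/6  -1/6 ]
R2 <- R2 - (1/4)*R3:  [     0      1      0  |    2/3   5/12  -1/12 ]
Right block of [I | A^{-1}] is the inverse:
[ -1/6  -1/6   -1/6 ]
[  2/3  5/12  -1/12 ]
[ -2/3  -2/3    1/3 ]

inverse = [-1/6 -1/6 -1/6; 2/3 5/12 -1/12; -2/3 -2/3 1/3]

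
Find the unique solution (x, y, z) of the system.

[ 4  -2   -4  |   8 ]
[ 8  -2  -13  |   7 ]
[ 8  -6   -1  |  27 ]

Forward elimination on [A|b]:
R2 <- R2 - (2)*R1:  [  0   2  -5  -9 ]
R3 <- R3 - (2)*R1:  [  0  -2   7  11 ]
R3 <- R3 - (-1)*R2:  [ 0  0  2  2 ]
Row echelon form:
[ 4  -2  -4  |   8 ]
[ 0   2  -5  |  -9 ]
[ 0   0   2  |   2 ]
Back-substitution:
z = (2) / 2 = 1
y = (-9 - (-5)*(1)) / 2 = -2
x = (8 - (-2)*(-2) - (-4)*(1)) / 4 = 2

(2, -2, 1)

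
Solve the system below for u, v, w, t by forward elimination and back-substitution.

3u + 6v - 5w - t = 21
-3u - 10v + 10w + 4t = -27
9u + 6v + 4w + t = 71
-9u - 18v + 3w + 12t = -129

(3, 5, 4, -2)

Forward elimination on [A|b]:
R2 <- R2 - (-1)*R1:  [  0  -4   5   3  -6 ]
R3 <- R3 - (3)*R1:  [   0  -12   19    4    8 ]
R4 <- R4 - (-3)*R1:  [   0    0  -12    9  -66 ]
R3 <- R3 - (3)*R2:  [  0   0   4  -5  26 ]
R4 <- R4 - (-3)*R3:  [  0   0   0  -6  12 ]
Row echelon form:
[ 3   6  -5  -1  |  21 ]
[ 0  -4   5   3  |  -6 ]
[ 0   0   4  -5  |  26 ]
[ 0   0   0  -6  |  12 ]
Back-substitution:
t = (12) / -6 = -2
w = (26 - (-5)*(-2)) / 4 = 4
v = (-6 - (5)*(4) - (3)*(-2)) / -4 = 5
u = (21 - (6)*(5) - (-5)*(4) - (-1)*(-2)) / 3 = 3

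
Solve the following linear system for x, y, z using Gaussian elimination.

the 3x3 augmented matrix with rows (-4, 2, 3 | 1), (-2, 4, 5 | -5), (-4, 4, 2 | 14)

(-2, 4, -5)

Forward elimination on [A|b]:
R2 <- R2 - (1/2)*R1:  [     0      3    7/2  -11/2 ]
R3 <- R3 - (1)*R1:  [  0   2  -1  13 ]
R3 <- R3 - (2/3)*R2:  [     0      0  -10/3   50/3 ]
Row echelon form:
[ -4  2      3  |      1 ]
[  0  3    7/2  |  -11/2 ]
[  0  0  -10/3  |   50/3 ]
Back-substitution:
z = (50/3) / (-10/3) = -5
y = (-11/2 - (7/2)*(-5)) / 3 = 4
x = (1 - (2)*(4) - (3)*(-5)) / -4 = -2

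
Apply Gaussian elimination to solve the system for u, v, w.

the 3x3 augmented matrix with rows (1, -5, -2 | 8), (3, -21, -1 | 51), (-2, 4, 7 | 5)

Forward elimination on [A|b]:
R2 <- R2 - (3)*R1:  [  0  -6   5  27 ]
R3 <- R3 - (-2)*R1:  [  0  -6   3  21 ]
R3 <- R3 - (1)*R2:  [  0   0  -2  -6 ]
Row echelon form:
[ 1  -5  -2  |   8 ]
[ 0  -6   5  |  27 ]
[ 0   0  -2  |  -6 ]
Back-substitution:
w = (-6) / -2 = 3
v = (27 - (5)*(3)) / -6 = -2
u = (8 - (-5)*(-2) - (-2)*(3)) / 1 = 4

(4, -2, 3)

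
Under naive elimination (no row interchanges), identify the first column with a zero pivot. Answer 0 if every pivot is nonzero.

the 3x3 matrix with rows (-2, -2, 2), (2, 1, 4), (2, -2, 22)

first zero-pivot column = 3

Naive forward elimination:
R2 <- R2 - (-1)*R1:  [  0  -1   6 ]
R3 <- R3 - (-1)*R1:  [  0  -4  24 ]
R3 <- R3 - (4)*R2:  [ 0  0  0 ]
Matrix at this point:
[ -2  -2  2 ]
[  0  -1  6 ]
[  0   0  0 ]
Pivot entry (3,3) in the last row is zero and there are no rows below to swap with -> zero pivot in column 3 (A is singular).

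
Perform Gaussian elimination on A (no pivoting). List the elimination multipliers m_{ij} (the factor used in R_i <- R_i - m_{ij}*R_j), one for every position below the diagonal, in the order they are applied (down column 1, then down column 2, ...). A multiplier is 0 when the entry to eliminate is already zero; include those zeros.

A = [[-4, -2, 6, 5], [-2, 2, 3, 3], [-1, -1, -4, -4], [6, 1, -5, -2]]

Forward elimination:
R2 <- R2 - (1/2)*R1:  [   0    3    0  1/2 ]
R3 <- R3 - (1/4)*R1:  [     0   -1/2  -11/2  -21/4 ]
R4 <- R4 - (-3/2)*R1:  [    0    -2     4  11/2 ]
R3 <- R3 - (-1/6)*R2:  [     0      0  -11/2  -31/6 ]
R4 <- R4 - (-2/3)*R2:  [    0     0     4  35/6 ]
R4 <- R4 - (-8/11)*R3:  [      0       0       0  137/66 ]
Multipliers (in order of application): m_{21} = 1/2, m_{31} = 1/4, m_{41} = -3/2, m_{32} = -1/6, m_{42} = -2/3, m_{43} = -8/11

multipliers: 1/2, 1/4, -3/2, -1/6, -2/3, -8/11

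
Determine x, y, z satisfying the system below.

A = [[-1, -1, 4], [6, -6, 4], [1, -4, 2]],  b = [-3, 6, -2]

Forward elimination on [A|b]:
R2 <- R2 - (-6)*R1:  [   0  -12   28  -12 ]
R3 <- R3 - (-1)*R1:  [  0  -5   6  -5 ]
R3 <- R3 - (5/12)*R2:  [     0      0  -17/3      0 ]
Row echelon form:
[ -1   -1      4  |   -3 ]
[  0  -12     28  |  -12 ]
[  0    0  -17/3  |    0 ]
Back-substitution:
z = (0) / (-17/3) = 0
y = (-12 - (28)*(0)) / -12 = 1
x = (-3 - (-1)*(1) - (4)*(0)) / -1 = 2

(2, 1, 0)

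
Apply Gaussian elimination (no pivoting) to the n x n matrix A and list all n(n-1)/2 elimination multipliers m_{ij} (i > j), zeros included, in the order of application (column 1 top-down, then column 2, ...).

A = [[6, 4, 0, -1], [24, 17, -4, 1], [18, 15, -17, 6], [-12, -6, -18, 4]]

multipliers: 4, 3, -2, 3, 2, 2

Forward elimination:
R2 <- R2 - (4)*R1:  [  0   1  -4   5 ]
R3 <- R3 - (3)*R1:  [   0    3  -17    9 ]
R4 <- R4 - (-2)*R1:  [   0    2  -18    2 ]
R3 <- R3 - (3)*R2:  [  0   0  -5  -6 ]
R4 <- R4 - (2)*R2:  [   0    0  -10   -8 ]
R4 <- R4 - (2)*R3:  [ 0  0  0  4 ]
Multipliers (in order of application): m_{21} = 4, m_{31} = 3, m_{41} = -2, m_{32} = 3, m_{42} = 2, m_{43} = 2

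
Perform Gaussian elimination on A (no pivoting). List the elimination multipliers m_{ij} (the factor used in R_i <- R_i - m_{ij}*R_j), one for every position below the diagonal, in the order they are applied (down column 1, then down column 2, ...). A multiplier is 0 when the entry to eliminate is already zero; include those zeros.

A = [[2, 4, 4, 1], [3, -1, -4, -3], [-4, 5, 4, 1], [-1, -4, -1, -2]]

Forward elimination:
R2 <- R2 - (3/2)*R1:  [    0    -7   -10  -9/2 ]
R3 <- R3 - (-2)*R1:  [  0  13  12   3 ]
R4 <- R4 - (-1/2)*R1:  [    0    -2     1  -3/2 ]
R3 <- R3 - (-13/7)*R2:  [      0       0   -46/7  -75/14 ]
R4 <- R4 - (2/7)*R2:  [     0      0   27/7  -3/14 ]
R4 <- R4 - (-27/46)*R3:  [       0        0        0  -309/92 ]
Multipliers (in order of application): m_{21} = 3/2, m_{31} = -2, m_{41} = -1/2, m_{32} = -13/7, m_{42} = 2/7, m_{43} = -27/46

multipliers: 3/2, -2, -1/2, -13/7, 2/7, -27/46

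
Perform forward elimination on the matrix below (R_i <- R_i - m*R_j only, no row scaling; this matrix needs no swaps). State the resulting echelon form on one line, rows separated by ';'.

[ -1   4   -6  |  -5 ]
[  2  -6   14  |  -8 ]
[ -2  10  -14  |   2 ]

Forward elimination:
R2 <- R2 - (-2)*R1:  [   0    2    2  -18 ]
R3 <- R3 - (2)*R1:  [  0   2  -2  12 ]
R3 <- R3 - (1)*R2:  [  0   0  -4  30 ]
Row echelon form:
[ -1  4  -6  |   -5 ]
[  0  2   2  |  -18 ]
[  0  0  -4  |   30 ]

REF = [-1 4 -6 -5; 0 2 2 -18; 0 0 -4 30]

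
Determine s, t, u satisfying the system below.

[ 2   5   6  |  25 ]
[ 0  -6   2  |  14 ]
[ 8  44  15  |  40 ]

(3, -1, 4)

Forward elimination on [A|b]:
R3 <- R3 - (4)*R1:  [   0   24   -9  -60 ]
R3 <- R3 - (-4)*R2:  [  0   0  -1  -4 ]
Row echelon form:
[ 2   5   6  |  25 ]
[ 0  -6   2  |  14 ]
[ 0   0  -1  |  -4 ]
Back-substitution:
u = (-4) / -1 = 4
t = (14 - (2)*(4)) / -6 = -1
s = (25 - (5)*(-1) - (6)*(4)) / 2 = 3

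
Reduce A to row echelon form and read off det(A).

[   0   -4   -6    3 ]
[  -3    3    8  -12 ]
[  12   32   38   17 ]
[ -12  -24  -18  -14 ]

det(A) = -240

Forward elimination:
R1 <-> R2   (pivot in column 1 was zero)
[  -3    3    8  -12 ]
[   0   -4   -6    3 ]
[  12   32   38   17 ]
[ -12  -24  -18  -14 ]
R3 <- R3 - (-4)*R1:  [   0   44   70  -31 ]
R4 <- R4 - (4)*R1:  [   0  -36  -50   34 ]
R3 <- R3 - (-11)*R2:  [ 0  0  4  2 ]
R4 <- R4 - (9)*R2:  [ 0  0  4  7 ]
R4 <- R4 - (1)*R3:  [ 0  0  0  5 ]
Upper-triangular form:
[ -3   3   8  -12 ]
[  0  -4  -6    3 ]
[  0   0   4    2 ]
[  0   0   0    5 ]
det(A) = (-1)^1 * (-3) * (-4) * (4) * (5) = -240  (1 row swap -> sign -1)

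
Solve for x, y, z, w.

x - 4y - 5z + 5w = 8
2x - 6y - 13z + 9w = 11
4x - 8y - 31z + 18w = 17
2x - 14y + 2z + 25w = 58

(3, 0, 1, 2)

Forward elimination on [A|b]:
R2 <- R2 - (2)*R1:  [  0   2  -3  -1  -5 ]
R3 <- R3 - (4)*R1:  [   0    8  -11   -2  -15 ]
R4 <- R4 - (2)*R1:  [  0  -6  12  15  42 ]
R3 <- R3 - (4)*R2:  [ 0  0  1  2  5 ]
R4 <- R4 - (-3)*R2:  [  0   0   3  12  27 ]
R4 <- R4 - (3)*R3:  [  0   0   0   6  12 ]
Row echelon form:
[ 1  -4  -5   5  |   8 ]
[ 0   2  -3  -1  |  -5 ]
[ 0   0   1   2  |   5 ]
[ 0   0   0   6  |  12 ]
Back-substitution:
w = (12) / 6 = 2
z = (5 - (2)*(2)) / 1 = 1
y = (-5 - (-3)*(1) - (-1)*(2)) / 2 = 0
x = (8 - (-4)*(0) - (-5)*(1) - (5)*(2)) / 1 = 3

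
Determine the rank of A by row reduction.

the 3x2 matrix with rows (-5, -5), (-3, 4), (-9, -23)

Row reduction:
R2 <- R2 - (3/5)*R1:  [ 0  7 ]
R3 <- R3 - (9/5)*R1:  [   0  -14 ]
R3 <- R3 - (-2)*R2:  [ 0  0 ]
Row echelon form:
[ -5  -5 ]
[  0   7 ]
[  0   0 ]
Nonzero rows / pivot columns: 2

rank(A) = 2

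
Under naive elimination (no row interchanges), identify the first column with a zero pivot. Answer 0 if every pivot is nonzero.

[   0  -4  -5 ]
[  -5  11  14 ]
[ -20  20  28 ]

Naive forward elimination:
Pivot entry (1,1) is zero but row 2 has -5 in column 1 -> naive elimination stops; a row interchange (e.g. R1 <-> R2) would be required here.

first zero-pivot column = 1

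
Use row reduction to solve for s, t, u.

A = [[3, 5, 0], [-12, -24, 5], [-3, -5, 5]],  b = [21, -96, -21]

Forward elimination on [A|b]:
R2 <- R2 - (-4)*R1:  [   0   -4    5  -12 ]
R3 <- R3 - (-1)*R1:  [ 0  0  5  0 ]
Row echelon form:
[ 3   5  0  |   21 ]
[ 0  -4  5  |  -12 ]
[ 0   0  5  |    0 ]
Back-substitution:
u = (0) / 5 = 0
t = (-12 - (5)*(0)) / -4 = 3
s = (21 - (5)*(3)) / 3 = 2

(2, 3, 0)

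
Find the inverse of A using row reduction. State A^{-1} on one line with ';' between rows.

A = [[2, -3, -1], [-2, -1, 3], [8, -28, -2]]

Gauss-Jordan on [A | I]:
R1 <- (1/2)*R1:  [    1  -3/2  -1/2  |   1/2     0     0 ]
R2 <- R2 - (-2)*R1:  [  0  -4   2  |   1   1   0 ]
R3 <- R3 - (8)*R1:  [   0  -16    2  |   -4    0    1 ]
R2 <- (1/-4)*R2:  [    0     1  -1/2  |  -1/4  -1/4     0 ]
R1 <- R1 - (-3/2)*R2:  [    1     0  -5/4  |   1/8  -3/8     0 ]
R3 <- R3 - (-16)*R2:  [  0   0  -6  |  -8  -4   1 ]
R3 <- (1/-6)*R3:  [    0     0     1  |   4/3   2/3  -1/6 ]
R1 <- R1 - (-5/4)*R3:  [     1      0      0  |  43/24  11/24  -5/24 ]
R2 <- R2 - (-1/2)*R3:  [     0      1      0  |   5/12   1/12  -1/12 ]
Right block of [I | A^{-1}] is the inverse:
[ 43/24  11/24  -5/24 ]
[  5/12   1/12  -1/12 ]
[   4/3    2/3   -1/6 ]

inverse = [43/24 11/24 -5/24; 5/12 1/12 -1/12; 4/3 2/3 -1/6]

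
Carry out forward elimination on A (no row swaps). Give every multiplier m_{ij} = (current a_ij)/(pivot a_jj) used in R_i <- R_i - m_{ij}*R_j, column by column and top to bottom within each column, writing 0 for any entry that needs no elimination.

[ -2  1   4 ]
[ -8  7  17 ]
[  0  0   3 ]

multipliers: 4, 0, 0

Forward elimination:
R2 <- R2 - (4)*R1:  [ 0  3  1 ]
R3: entry in column 1 is already 0 -> m_{31} = 0 (no row operation needed)
R3: entry in column 2 is already 0 -> m_{32} = 0 (no row operation needed)
Multipliers (in order of application): m_{21} = 4, m_{31} = 0, m_{32} = 0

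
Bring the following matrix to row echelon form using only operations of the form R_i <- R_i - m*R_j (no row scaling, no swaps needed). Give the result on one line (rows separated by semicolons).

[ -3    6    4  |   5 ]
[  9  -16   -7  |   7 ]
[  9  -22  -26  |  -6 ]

Forward elimination:
R2 <- R2 - (-3)*R1:  [  0   2   5  22 ]
R3 <- R3 - (-3)*R1:  [   0   -4  -14    9 ]
R3 <- R3 - (-2)*R2:  [  0   0  -4  53 ]
Row echelon form:
[ -3  6   4  |   5 ]
[  0  2   5  |  22 ]
[  0  0  -4  |  53 ]

REF = [-3 6 4 5; 0 2 5 22; 0 0 -4 53]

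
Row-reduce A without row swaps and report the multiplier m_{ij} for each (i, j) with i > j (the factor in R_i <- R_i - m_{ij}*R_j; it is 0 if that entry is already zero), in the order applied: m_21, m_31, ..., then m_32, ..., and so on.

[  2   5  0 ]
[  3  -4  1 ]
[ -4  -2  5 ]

Forward elimination:
R2 <- R2 - (3/2)*R1:  [     0  -23/2      1 ]
R3 <- R3 - (-2)*R1:  [ 0  8  5 ]
R3 <- R3 - (-16/23)*R2:  [      0       0  131/23 ]
Multipliers (in order of application): m_{21} = 3/2, m_{31} = -2, m_{32} = -16/23

multipliers: 3/2, -2, -16/23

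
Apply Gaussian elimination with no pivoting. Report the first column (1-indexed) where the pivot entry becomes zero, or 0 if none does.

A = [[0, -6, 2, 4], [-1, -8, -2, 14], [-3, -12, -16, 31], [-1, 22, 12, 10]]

Naive forward elimination:
Pivot entry (1,1) is zero but row 2 has -1 in column 1 -> naive elimination stops; a row interchange (e.g. R1 <-> R2) would be required here.

first zero-pivot column = 1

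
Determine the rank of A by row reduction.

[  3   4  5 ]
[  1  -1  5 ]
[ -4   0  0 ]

Row reduction:
R2 <- R2 - (1/3)*R1:  [    0  -7/3  10/3 ]
R3 <- R3 - (-4/3)*R1:  [    0  16/3  20/3 ]
R3 <- R3 - (-16/7)*R2:  [     0      0  100/7 ]
Row echelon form:
[ 3     4      5 ]
[ 0  -7/3   10/3 ]
[ 0     0  100/7 ]
Nonzero rows / pivot columns: 3

rank(A) = 3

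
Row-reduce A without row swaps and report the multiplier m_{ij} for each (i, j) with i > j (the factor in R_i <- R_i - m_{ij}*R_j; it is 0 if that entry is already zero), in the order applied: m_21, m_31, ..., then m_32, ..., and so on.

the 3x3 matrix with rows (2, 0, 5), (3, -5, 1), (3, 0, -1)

multipliers: 3/2, 3/2, 0

Forward elimination:
R2 <- R2 - (3/2)*R1:  [     0     -5  -13/2 ]
R3 <- R3 - (3/2)*R1:  [     0      0  -17/2 ]
R3: entry in column 2 is already 0 -> m_{32} = 0 (no row operation needed)
Multipliers (in order of application): m_{21} = 3/2, m_{31} = 3/2, m_{32} = 0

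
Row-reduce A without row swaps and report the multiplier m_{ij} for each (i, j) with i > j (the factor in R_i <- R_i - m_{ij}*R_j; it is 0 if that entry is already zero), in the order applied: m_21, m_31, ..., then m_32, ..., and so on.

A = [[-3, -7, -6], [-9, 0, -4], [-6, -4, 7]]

multipliers: 3, 2, 10/21

Forward elimination:
R2 <- R2 - (3)*R1:  [  0  21  14 ]
R3 <- R3 - (2)*R1:  [  0  10  19 ]
R3 <- R3 - (10/21)*R2:  [    0     0  37/3 ]
Multipliers (in order of application): m_{21} = 3, m_{31} = 2, m_{32} = 10/21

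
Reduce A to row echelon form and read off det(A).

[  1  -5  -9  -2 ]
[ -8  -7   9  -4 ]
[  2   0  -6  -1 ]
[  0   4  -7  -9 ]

Forward elimination:
R2 <- R2 - (-8)*R1:  [   0  -47  -63  -20 ]
R3 <- R3 - (2)*R1:  [  0  10  12   3 ]
R3 <- R3 - (-10/47)*R2:  [      0       0  -66/47  -59/47 ]
R4 <- R4 - (-4/47)*R2:  [       0        0  -581/47  -503/47 ]
R4 <- R4 - (581/66)*R3:  [     0      0      0  23/66 ]
Upper-triangular form:
[ 1   -5      -9      -2 ]
[ 0  -47     -63     -20 ]
[ 0    0  -66/47  -59/47 ]
[ 0    0       0   23/66 ]
det(A) = (-1)^0 * (1) * (-47) * (-66/47) * (23/66) = 23  (0 row swaps -> sign +1)

det(A) = 23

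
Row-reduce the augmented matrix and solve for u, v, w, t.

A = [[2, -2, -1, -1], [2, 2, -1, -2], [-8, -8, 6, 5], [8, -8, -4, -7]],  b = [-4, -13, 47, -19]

Forward elimination on [A|b]:
R2 <- R2 - (1)*R1:  [  0   4   0  -1  -9 ]
R3 <- R3 - (-4)*R1:  [   0  -16    2    1   31 ]
R4 <- R4 - (4)*R1:  [  0   0   0  -3  -3 ]
R3 <- R3 - (-4)*R2:  [  0   0   2  -3  -5 ]
Row echelon form:
[ 2  -2  -1  -1  |  -4 ]
[ 0   4   0  -1  |  -9 ]
[ 0   0   2  -3  |  -5 ]
[ 0   0   0  -3  |  -3 ]
Back-substitution:
t = (-3) / -3 = 1
w = (-5 - (-3)*(1)) / 2 = -1
v = (-9 - (-1)*(1)) / 4 = -2
u = (-4 - (-2)*(-2) - (-1)*(-1) - (-1)*(1)) / 2 = -4

(-4, -2, -1, 1)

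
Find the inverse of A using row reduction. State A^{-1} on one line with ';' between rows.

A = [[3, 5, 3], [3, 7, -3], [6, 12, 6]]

Gauss-Jordan on [A | I]:
R1 <- (1/3)*R1:  [   1  5/3    1  |  1/3    0    0 ]
R2 <- R2 - (3)*R1:  [  0   2  -6  |  -1   1   0 ]
R3 <- R3 - (6)*R1:  [  0   2   0  |  -2   0   1 ]
R2 <- (1/2)*R2:  [    0     1    -3  |  -1/2   1/2     0 ]
R1 <- R1 - (5/3)*R2:  [    1     0     6  |   7/6  -5/6     0 ]
R3 <- R3 - (2)*R2:  [  0   0   6  |  -1  -1   1 ]
R3 <- (1/6)*R3:  [    0     0     1  |  -1/6  -1/6   1/6 ]
R1 <- R1 - (6)*R3:  [    1     0     0  |  13/6   1/6    -1 ]
R2 <- R2 - (-3)*R3:  [   0    1    0  |   -1    0  1/2 ]
Right block of [I | A^{-1}] is the inverse:
[ 13/6   1/6   -1 ]
[   -1     0  1/2 ]
[ -1/6  -1/6  1/6 ]

inverse = [13/6 1/6 -1; -1 0 1/2; -1/6 -1/6 1/6]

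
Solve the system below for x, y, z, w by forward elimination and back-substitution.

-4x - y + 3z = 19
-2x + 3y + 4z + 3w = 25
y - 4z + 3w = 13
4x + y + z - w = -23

Forward elimination on [A|b]:
R2 <- R2 - (1/2)*R1:  [    0   7/2   5/2     3  31/2 ]
R4 <- R4 - (-1)*R1:  [  0   0   4  -1  -4 ]
R3 <- R3 - (2/7)*R2:  [     0      0  -33/7   15/7   60/7 ]
R4 <- R4 - (-28/33)*R3:  [     0      0      0   9/11  36/11 ]
Row echelon form:
[ -4   -1      3     0  |     19 ]
[  0  7/2    5/2     3  |   31/2 ]
[  0    0  -33/7  15/7  |   60/7 ]
[  0    0      0  9/11  |  36/11 ]
Back-substitution:
w = (36/11) / (9/11) = 4
z = (60/7 - (15/7)*(4)) / (-33/7) = 0
y = (31/2 - (5/2)*(0) - (3)*(4)) / (7/2) = 1
x = (19 - (-1)*(1) - (3)*(0)) / -4 = -5

(-5, 1, 0, 4)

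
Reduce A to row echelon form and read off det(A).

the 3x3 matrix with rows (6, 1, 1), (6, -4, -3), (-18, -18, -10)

Forward elimination:
R2 <- R2 - (1)*R1:  [  0  -5  -4 ]
R3 <- R3 - (-3)*R1:  [   0  -15   -7 ]
R3 <- R3 - (3)*R2:  [ 0  0  5 ]
Upper-triangular form:
[ 6   1   1 ]
[ 0  -5  -4 ]
[ 0   0   5 ]
det(A) = (-1)^0 * (6) * (-5) * (5) = -150  (0 row swaps -> sign +1)

det(A) = -150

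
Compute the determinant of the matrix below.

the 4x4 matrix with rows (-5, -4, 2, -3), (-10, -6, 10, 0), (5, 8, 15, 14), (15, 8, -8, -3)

det(A) = -100

Forward elimination:
R2 <- R2 - (2)*R1:  [ 0  2  6  6 ]
R3 <- R3 - (-1)*R1:  [  0   4  17  11 ]
R4 <- R4 - (-3)*R1:  [   0   -4   -2  -12 ]
R3 <- R3 - (2)*R2:  [  0   0   5  -1 ]
R4 <- R4 - (-2)*R2:  [  0   0  10   0 ]
R4 <- R4 - (2)*R3:  [ 0  0  0  2 ]
Upper-triangular form:
[ -5  -4  2  -3 ]
[  0   2  6   6 ]
[  0   0  5  -1 ]
[  0   0  0   2 ]
det(A) = (-1)^0 * (-5) * (2) * (5) * (2) = -100  (0 row swaps -> sign +1)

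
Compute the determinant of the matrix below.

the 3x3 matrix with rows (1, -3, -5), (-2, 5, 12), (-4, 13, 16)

Forward elimination:
R2 <- R2 - (-2)*R1:  [  0  -1   2 ]
R3 <- R3 - (-4)*R1:  [  0   1  -4 ]
R3 <- R3 - (-1)*R2:  [  0   0  -2 ]
Upper-triangular form:
[ 1  -3  -5 ]
[ 0  -1   2 ]
[ 0   0  -2 ]
det(A) = (-1)^0 * (1) * (-1) * (-2) = 2  (0 row swaps -> sign +1)

det(A) = 2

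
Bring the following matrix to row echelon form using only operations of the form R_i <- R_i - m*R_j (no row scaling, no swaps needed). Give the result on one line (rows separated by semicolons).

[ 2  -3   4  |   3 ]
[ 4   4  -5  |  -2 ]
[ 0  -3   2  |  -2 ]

Forward elimination:
R2 <- R2 - (2)*R1:  [   0   10  -13   -8 ]
R3 <- R3 - (-3/10)*R2:  [      0       0  -19/10   -22/5 ]
Row echelon form:
[ 2  -3       4  |      3 ]
[ 0  10     -13  |     -8 ]
[ 0   0  -19/10  |  -22/5 ]

REF = [2 -3 4 3; 0 10 -13 -8; 0 0 -19/10 -22/5]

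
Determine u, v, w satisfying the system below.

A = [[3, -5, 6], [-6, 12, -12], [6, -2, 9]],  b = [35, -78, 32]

Forward elimination on [A|b]:
R2 <- R2 - (-2)*R1:  [  0   2   0  -8 ]
R3 <- R3 - (2)*R1:  [   0    8   -3  -38 ]
R3 <- R3 - (4)*R2:  [  0   0  -3  -6 ]
Row echelon form:
[ 3  -5   6  |  35 ]
[ 0   2   0  |  -8 ]
[ 0   0  -3  |  -6 ]
Back-substitution:
w = (-6) / -3 = 2
v = (-8) / 2 = -4
u = (35 - (-5)*(-4) - (6)*(2)) / 3 = 1

(1, -4, 2)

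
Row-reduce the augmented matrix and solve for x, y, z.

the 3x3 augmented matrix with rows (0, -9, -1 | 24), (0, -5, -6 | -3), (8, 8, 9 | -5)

Forward elimination on [A|b]:
R1 <-> R3   (pivot in column 1 was zero)
[ 8   8   9  -5 ]
[ 0  -5  -6  -3 ]
[ 0  -9  -1  24 ]
R3 <- R3 - (9/5)*R2:  [     0      0   49/5  147/5 ]
Row echelon form:
[ 8   8     9  |     -5 ]
[ 0  -5    -6  |     -3 ]
[ 0   0  49/5  |  147/5 ]
Back-substitution:
z = (147/5) / (49/5) = 3
y = (-3 - (-6)*(3)) / -5 = -3
x = (-5 - (8)*(-3) - (9)*(3)) / 8 = -1

(-1, -3, 3)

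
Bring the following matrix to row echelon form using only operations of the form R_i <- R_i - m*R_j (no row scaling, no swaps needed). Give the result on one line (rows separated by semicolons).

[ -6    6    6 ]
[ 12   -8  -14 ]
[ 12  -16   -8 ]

REF = [-6 6 6; 0 4 -2; 0 0 2]

Forward elimination:
R2 <- R2 - (-2)*R1:  [  0   4  -2 ]
R3 <- R3 - (-2)*R1:  [  0  -4   4 ]
R3 <- R3 - (-1)*R2:  [ 0  0  2 ]
Row echelon form:
[ -6  6   6 ]
[  0  4  -2 ]
[  0  0   2 ]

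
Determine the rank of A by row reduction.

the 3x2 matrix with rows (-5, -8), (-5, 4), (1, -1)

rank(A) = 2

Row reduction:
R2 <- R2 - (1)*R1:  [  0  12 ]
R3 <- R3 - (-1/5)*R1:  [     0  -13/5 ]
R3 <- R3 - (-13/60)*R2:  [ 0  0 ]
Row echelon form:
[ -5  -8 ]
[  0  12 ]
[  0   0 ]
Nonzero rows / pivot columns: 2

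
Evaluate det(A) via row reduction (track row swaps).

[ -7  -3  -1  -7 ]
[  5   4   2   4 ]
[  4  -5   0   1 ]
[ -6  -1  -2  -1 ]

Forward elimination:
R2 <- R2 - (-5/7)*R1:  [    0  13/7   9/7    -1 ]
R3 <- R3 - (-4/7)*R1:  [     0  -47/7   -4/7     -3 ]
R4 <- R4 - (6/7)*R1:  [    0  11/7  -8/7     5 ]
R3 <- R3 - (-47/13)*R2:  [      0       0   53/13  -86/13 ]
R4 <- R4 - (11/13)*R2:  [      0       0  -29/13   76/13 ]
R4 <- R4 - (-29/53)*R3:  [      0       0       0  118/53 ]
Upper-triangular form:
[ -7    -3     -1      -7 ]
[  0  13/7    9/7      -1 ]
[  0     0  53/13  -86/13 ]
[  0     0      0  118/53 ]
det(A) = (-1)^0 * (-7) * (13/7) * (53/13) * (118/53) = -118  (0 row swaps -> sign +1)

det(A) = -118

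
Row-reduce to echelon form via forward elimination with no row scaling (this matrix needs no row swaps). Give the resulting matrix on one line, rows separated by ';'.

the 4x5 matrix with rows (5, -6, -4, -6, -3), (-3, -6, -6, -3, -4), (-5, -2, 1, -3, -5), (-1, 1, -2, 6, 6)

Forward elimination:
R2 <- R2 - (-3/5)*R1:  [     0  -48/5  -42/5  -33/5  -29/5 ]
R3 <- R3 - (-1)*R1:  [  0  -8  -3  -9  -8 ]
R4 <- R4 - (-1/5)*R1:  [     0   -1/5  -14/5   24/5   27/5 ]
R3 <- R3 - (5/6)*R2:  [     0      0      4   -7/2  -19/6 ]
R4 <- R4 - (1/48)*R2:  [      0       0   -21/8   79/16  265/48 ]
R4 <- R4 - (-21/32)*R3:  [       0        0        0   169/64  661/192 ]
Row echelon form:
[ 5     -6     -4      -6       -3 ]
[ 0  -48/5  -42/5   -33/5    -29/5 ]
[ 0      0      4    -7/2    -19/6 ]
[ 0      0      0  169/64  661/192 ]

REF = [5 -6 -4 -6 -3; 0 -48/5 -42/5 -33/5 -29/5; 0 0 4 -7/2 -19/6; 0 0 0 169/64 661/192]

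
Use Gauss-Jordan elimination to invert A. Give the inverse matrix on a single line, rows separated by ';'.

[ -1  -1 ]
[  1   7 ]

inverse = [-7/6 -1/6; 1/6 1/6]

Gauss-Jordan on [A | I]:
R1 <- (1/-1)*R1:  [  1   1  |  -1   0 ]
R2 <- R2 - (1)*R1:  [ 0  6  |  1  1 ]
R2 <- (1/6)*R2:  [   0    1  |  1/6  1/6 ]
R1 <- R1 - (1)*R2:  [    1     0  |  -7/6  -1/6 ]
Right block of [I | A^{-1}] is the inverse:
[ -7/6  -1/6 ]
[  1/6   1/6 ]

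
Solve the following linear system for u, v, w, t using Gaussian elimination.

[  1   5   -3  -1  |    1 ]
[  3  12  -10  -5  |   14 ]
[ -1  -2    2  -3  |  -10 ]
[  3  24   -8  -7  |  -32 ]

(5, -3, -4, 1)

Forward elimination on [A|b]:
R2 <- R2 - (3)*R1:  [  0  -3  -1  -2  11 ]
R3 <- R3 - (-1)*R1:  [  0   3  -1  -4  -9 ]
R4 <- R4 - (3)*R1:  [   0    9    1   -4  -35 ]
R3 <- R3 - (-1)*R2:  [  0   0  -2  -6   2 ]
R4 <- R4 - (-3)*R2:  [   0    0   -2  -10   -2 ]
R4 <- R4 - (1)*R3:  [  0   0   0  -4  -4 ]
Row echelon form:
[ 1   5  -3  -1  |   1 ]
[ 0  -3  -1  -2  |  11 ]
[ 0   0  -2  -6  |   2 ]
[ 0   0   0  -4  |  -4 ]
Back-substitution:
t = (-4) / -4 = 1
w = (2 - (-6)*(1)) / -2 = -4
v = (11 - (-1)*(-4) - (-2)*(1)) / -3 = -3
u = (1 - (5)*(-3) - (-3)*(-4) - (-1)*(1)) / 1 = 5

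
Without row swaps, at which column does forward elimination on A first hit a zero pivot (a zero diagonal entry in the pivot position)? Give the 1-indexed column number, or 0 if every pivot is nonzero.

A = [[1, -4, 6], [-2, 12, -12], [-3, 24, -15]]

first zero-pivot column = 0

Naive forward elimination:
R2 <- R2 - (-2)*R1:  [ 0  4  0 ]
R3 <- R3 - (-3)*R1:  [  0  12   3 ]
R3 <- R3 - (3)*R2:  [ 0  0  3 ]
All pivots nonzero; naive elimination completes without hitting a zero pivot.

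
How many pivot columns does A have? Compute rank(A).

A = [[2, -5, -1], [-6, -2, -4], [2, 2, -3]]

rank(A) = 3

Row reduction:
R2 <- R2 - (-3)*R1:  [   0  -17   -7 ]
R3 <- R3 - (1)*R1:  [  0   7  -2 ]
R3 <- R3 - (-7/17)*R2:  [      0       0  -83/17 ]
Row echelon form:
[ 2   -5      -1 ]
[ 0  -17      -7 ]
[ 0    0  -83/17 ]
Nonzero rows / pivot columns: 3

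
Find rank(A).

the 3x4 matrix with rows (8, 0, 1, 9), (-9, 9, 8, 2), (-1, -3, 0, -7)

rank(A) = 3

Row reduction:
R2 <- R2 - (-9/8)*R1:  [    0     9  73/8  97/8 ]
R3 <- R3 - (-1/8)*R1:  [     0     -3    1/8  -47/8 ]
R3 <- R3 - (-1/3)*R2:  [     0      0   19/6  -11/6 ]
Row echelon form:
[ 8  0     1      9 ]
[ 0  9  73/8   97/8 ]
[ 0  0  19/6  -11/6 ]
Nonzero rows / pivot columns: 3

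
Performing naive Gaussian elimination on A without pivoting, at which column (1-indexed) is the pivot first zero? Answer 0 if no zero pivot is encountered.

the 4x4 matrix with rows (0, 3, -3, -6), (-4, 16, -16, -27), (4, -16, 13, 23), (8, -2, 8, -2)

first zero-pivot column = 1

Naive forward elimination:
Pivot entry (1,1) is zero but row 2 has -4 in column 1 -> naive elimination stops; a row interchange (e.g. R1 <-> R2) would be required here.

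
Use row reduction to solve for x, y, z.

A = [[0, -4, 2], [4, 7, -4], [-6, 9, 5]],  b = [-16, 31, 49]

Forward elimination on [A|b]:
R1 <-> R2   (pivot in column 1 was zero)
[  4   7  -4   31 ]
[  0  -4   2  -16 ]
[ -6   9   5   49 ]
R3 <- R3 - (-3/2)*R1:  [     0   39/2     -1  191/2 ]
R3 <- R3 - (-39/8)*R2:  [    0     0  35/4  35/2 ]
Row echelon form:
[ 4   7    -4  |    31 ]
[ 0  -4     2  |   -16 ]
[ 0   0  35/4  |  35/2 ]
Back-substitution:
z = (35/2) / (35/4) = 2
y = (-16 - (2)*(2)) / -4 = 5
x = (31 - (7)*(5) - (-4)*(2)) / 4 = 1

(1, 5, 2)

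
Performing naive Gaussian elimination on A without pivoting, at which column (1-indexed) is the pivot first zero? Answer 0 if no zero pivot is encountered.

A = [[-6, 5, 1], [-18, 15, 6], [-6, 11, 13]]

Naive forward elimination:
R2 <- R2 - (3)*R1:  [ 0  0  3 ]
R3 <- R3 - (1)*R1:  [  0   6  12 ]
Matrix at this point:
[ -6  5   1 ]
[  0  0   3 ]
[  0  6  12 ]
Pivot entry (2,2) is zero but row 3 has 6 in column 2 -> naive elimination stops; a row interchange (e.g. R2 <-> R3) would be required here.

first zero-pivot column = 2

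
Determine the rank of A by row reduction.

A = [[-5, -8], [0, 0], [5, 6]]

Row reduction:
R3 <- R3 - (-1)*R1:  [  0  -2 ]
R2 <-> R3   (pivot in column 2 was zero)
[ -5  -8 ]
[  0  -2 ]
[  0   0 ]
Row echelon form:
[ -5  -8 ]
[  0  -2 ]
[  0   0 ]
Nonzero rows / pivot columns: 2

rank(A) = 2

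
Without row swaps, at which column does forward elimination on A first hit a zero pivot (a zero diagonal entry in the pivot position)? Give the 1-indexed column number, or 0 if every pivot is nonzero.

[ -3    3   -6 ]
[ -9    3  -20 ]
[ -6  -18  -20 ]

Naive forward elimination:
R2 <- R2 - (3)*R1:  [  0  -6  -2 ]
R3 <- R3 - (2)*R1:  [   0  -24   -8 ]
R3 <- R3 - (4)*R2:  [ 0  0  0 ]
Matrix at this point:
[ -3   3  -6 ]
[  0  -6  -2 ]
[  0   0   0 ]
Pivot entry (3,3) in the last row is zero and there are no rows below to swap with -> zero pivot in column 3 (A is singular).

first zero-pivot column = 3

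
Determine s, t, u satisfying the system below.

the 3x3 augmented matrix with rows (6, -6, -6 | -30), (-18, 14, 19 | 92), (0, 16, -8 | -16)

(-3, 0, 2)

Forward elimination on [A|b]:
R2 <- R2 - (-3)*R1:  [  0  -4   1   2 ]
R3 <- R3 - (-4)*R2:  [  0   0  -4  -8 ]
Row echelon form:
[ 6  -6  -6  |  -30 ]
[ 0  -4   1  |    2 ]
[ 0   0  -4  |   -8 ]
Back-substitution:
u = (-8) / -4 = 2
t = (2 - (1)*(2)) / -4 = 0
s = (-30 - (-6)*(0) - (-6)*(2)) / 6 = -3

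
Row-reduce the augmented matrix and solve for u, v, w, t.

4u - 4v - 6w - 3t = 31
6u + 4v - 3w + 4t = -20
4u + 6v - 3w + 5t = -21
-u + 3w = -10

Forward elimination on [A|b]:
R2 <- R2 - (3/2)*R1:  [      0      10       6    17/2  -133/2 ]
R3 <- R3 - (1)*R1:  [   0   10    3    8  -52 ]
R4 <- R4 - (-1/4)*R1:  [    0    -1   3/2  -3/4  -9/4 ]
R3 <- R3 - (1)*R2:  [    0     0    -3  -1/2  29/2 ]
R4 <- R4 - (-1/10)*R2:  [      0       0   21/10    1/10  -89/10 ]
R4 <- R4 - (-7/10)*R3:  [    0     0     0  -1/4   5/4 ]
Row echelon form:
[ 4  -4  -6    -3  |      31 ]
[ 0  10   6  17/2  |  -133/2 ]
[ 0   0  -3  -1/2  |    29/2 ]
[ 0   0   0  -1/4  |     5/4 ]
Back-substitution:
t = (5/4) / (-1/4) = -5
w = (29/2 - (-1/2)*(-5)) / -3 = -4
v = (-133/2 - (6)*(-4) - (17/2)*(-5)) / 10 = 0
u = (31 - (-4)*(0) - (-6)*(-4) - (-3)*(-5)) / 4 = -2

(-2, 0, -4, -5)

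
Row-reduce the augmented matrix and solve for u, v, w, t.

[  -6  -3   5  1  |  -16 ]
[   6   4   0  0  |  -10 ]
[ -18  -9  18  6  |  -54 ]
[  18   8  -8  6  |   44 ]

Forward elimination on [A|b]:
R2 <- R2 - (-1)*R1:  [   0    1    5    1  -26 ]
R3 <- R3 - (3)*R1:  [  0   0   3   3  -6 ]
R4 <- R4 - (-3)*R1:  [  0  -1   7   9  -4 ]
R4 <- R4 - (-1)*R2:  [   0    0   12   10  -30 ]
R4 <- R4 - (4)*R3:  [  0   0   0  -2  -6 ]
Row echelon form:
[ -6  -3  5   1  |  -16 ]
[  0   1  5   1  |  -26 ]
[  0   0  3   3  |   -6 ]
[  0   0  0  -2  |   -6 ]
Back-substitution:
t = (-6) / -2 = 3
w = (-6 - (3)*(3)) / 3 = -5
v = (-26 - (5)*(-5) - (1)*(3)) / 1 = -4
u = (-16 - (-3)*(-4) - (5)*(-5) - (1)*(3)) / -6 = 1

(1, -4, -5, 3)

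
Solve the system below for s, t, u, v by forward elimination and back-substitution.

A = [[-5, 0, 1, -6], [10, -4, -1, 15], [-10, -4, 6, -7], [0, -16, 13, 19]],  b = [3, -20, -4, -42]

Forward elimination on [A|b]:
R2 <- R2 - (-2)*R1:  [   0   -4    1    3  -14 ]
R3 <- R3 - (2)*R1:  [   0   -4    4    5  -10 ]
R3 <- R3 - (1)*R2:  [ 0  0  3  2  4 ]
R4 <- R4 - (4)*R2:  [  0   0   9   7  14 ]
R4 <- R4 - (3)*R3:  [ 0  0  0  1  2 ]
Row echelon form:
[ -5   0  1  -6  |    3 ]
[  0  -4  1   3  |  -14 ]
[  0   0  3   2  |    4 ]
[  0   0  0   1  |    2 ]
Back-substitution:
v = (2) / 1 = 2
u = (4 - (2)*(2)) / 3 = 0
t = (-14 - (1)*(0) - (3)*(2)) / -4 = 5
s = (3 - (1)*(0) - (-6)*(2)) / -5 = -3

(-3, 5, 0, 2)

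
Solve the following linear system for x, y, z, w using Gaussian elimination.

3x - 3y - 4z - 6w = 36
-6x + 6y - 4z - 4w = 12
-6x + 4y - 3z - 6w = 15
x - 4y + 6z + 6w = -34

(2, 0, -3, -3)

Forward elimination on [A|b]:
R2 <- R2 - (-2)*R1:  [   0    0  -12  -16   84 ]
R3 <- R3 - (-2)*R1:  [   0   -2  -11  -18   87 ]
R4 <- R4 - (1/3)*R1:  [    0    -3  22/3     8   -46 ]
R2 <-> R3   (pivot in column 2 was zero)
[ 3  -3    -4   -6   36 ]
[ 0  -2   -11  -18   87 ]
[ 0   0   -12  -16   84 ]
[ 0  -3  22/3    8  -46 ]
R4 <- R4 - (3/2)*R2:  [      0       0   143/6      35  -353/2 ]
R4 <- R4 - (-143/72)*R3:  [     0      0      0   29/9  -29/3 ]
Row echelon form:
[ 3  -3   -4    -6  |     36 ]
[ 0  -2  -11   -18  |     87 ]
[ 0   0  -12   -16  |     84 ]
[ 0   0    0  29/9  |  -29/3 ]
Back-substitution:
w = (-29/3) / (29/9) = -3
z = (84 - (-16)*(-3)) / -12 = -3
y = (87 - (-11)*(-3) - (-18)*(-3)) / -2 = 0
x = (36 - (-3)*(0) - (-4)*(-3) - (-6)*(-3)) / 3 = 2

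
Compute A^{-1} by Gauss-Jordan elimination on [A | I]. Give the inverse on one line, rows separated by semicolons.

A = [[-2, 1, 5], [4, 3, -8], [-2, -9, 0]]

inverse = [-36/5 -9/2 -23/10; 8/5 1 2/5; -3 -2 -1]

Gauss-Jordan on [A | I]:
R1 <- (1/-2)*R1:  [    1  -1/2  -5/2  |  -1/2     0     0 ]
R2 <- R2 - (4)*R1:  [ 0  5  2  |  2  1  0 ]
R3 <- R3 - (-2)*R1:  [   0  -10   -5  |   -1    0    1 ]
R2 <- (1/5)*R2:  [   0    1  2/5  |  2/5  1/5    0 ]
R1 <- R1 - (-1/2)*R2:  [      1       0  -23/10  |   -3/10    1/10       0 ]
R3 <- R3 - (-10)*R2:  [  0   0  -1  |   3   2   1 ]
R3 <- (1/-1)*R3:  [  0   0   1  |  -3  -2  -1 ]
R1 <- R1 - (-23/10)*R3:  [      1       0       0  |   -36/5    -9/2  -23/10 ]
R2 <- R2 - (2/5)*R3:  [   0    1    0  |  8/5    1  2/5 ]
Right block of [I | A^{-1}] is the inverse:
[ -36/5  -9/2  -23/10 ]
[   8/5     1     2/5 ]
[    -3    -2      -1 ]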